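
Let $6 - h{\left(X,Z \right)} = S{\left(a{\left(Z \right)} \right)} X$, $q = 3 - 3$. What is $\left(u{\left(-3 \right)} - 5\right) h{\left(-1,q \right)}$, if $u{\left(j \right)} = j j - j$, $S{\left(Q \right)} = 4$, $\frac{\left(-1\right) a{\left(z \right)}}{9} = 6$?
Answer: $70$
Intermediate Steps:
$a{\left(z \right)} = -54$ ($a{\left(z \right)} = \left(-9\right) 6 = -54$)
$q = 0$ ($q = 3 - 3 = 0$)
$u{\left(j \right)} = j^{2} - j$
$h{\left(X,Z \right)} = 6 - 4 X$
$\left(u{\left(-3 \right)} - 5\right) h{\left(-1,q \right)} = \left(- 3 \left(-1 - 3\right) - 5\right) \left(6 - -4\right) = \left(\left(-3\right) \left(-4\right) - 5\right) \left(6 + 4\right) = \left(12 - 5\right) 10 = 7 \cdot 10 = 70$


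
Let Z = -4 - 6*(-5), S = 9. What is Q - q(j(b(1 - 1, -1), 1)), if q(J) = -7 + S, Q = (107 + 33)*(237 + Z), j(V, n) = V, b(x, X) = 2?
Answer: 36818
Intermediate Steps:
Z = 26 (Z = -4 + 30 = 26)
Q = 36820 (Q = (107 + 33)*(237 + 26) = 140*263 = 36820)
q(J) = 2 (q(J) = -7 + 9 = 2)
Q - q(j(b(1 - 1, -1), 1)) = 36820 - 1*2 = 36820 - 2 = 36818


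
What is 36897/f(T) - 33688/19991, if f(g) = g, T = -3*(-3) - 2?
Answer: 105338873/19991 ≈ 5269.3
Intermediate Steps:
T = 7 (T = 9 - 2 = 7)
36897/f(T) - 33688/19991 = 36897/7 - 33688/19991 = 36897*(⅐) - 33688*1/19991 = 5271 - 33688/19991 = 105338873/19991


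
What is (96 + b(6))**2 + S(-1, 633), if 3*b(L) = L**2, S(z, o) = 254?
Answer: 11918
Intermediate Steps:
b(L) = L**2/3
(96 + b(6))**2 + S(-1, 633) = (96 + (1/3)*6**2)**2 + 254 = (96 + (1/3)*36)**2 + 254 = (96 + 12)**2 + 254 = 108**2 + 254 = 11664 + 254 = 11918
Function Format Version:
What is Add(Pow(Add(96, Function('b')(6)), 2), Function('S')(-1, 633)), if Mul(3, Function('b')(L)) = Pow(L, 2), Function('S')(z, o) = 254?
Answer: 11918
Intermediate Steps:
Function('b')(L) = Mul(Rational(1, 3), Pow(L, 2))
Add(Pow(Add(96, Function('b')(6)), 2), Function('S')(-1, 633)) = Add(Pow(Add(96, Mul(Rational(1, 3), Pow(6, 2))), 2), 254) = Add(Pow(Add(96, Mul(Rational(1, 3), 36)), 2), 254) = Add(Pow(Add(96, 12), 2), 254) = Add(Pow(108, 2), 254) = Add(11664, 254) = 11918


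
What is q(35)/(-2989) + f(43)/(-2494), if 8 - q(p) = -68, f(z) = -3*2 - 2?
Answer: -82816/3727283 ≈ -0.022219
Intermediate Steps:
f(z) = -8 (f(z) = -6 - 2 = -8)
q(p) = 76 (q(p) = 8 - 1*(-68) = 8 + 68 = 76)
q(35)/(-2989) + f(43)/(-2494) = 76/(-2989) - 8/(-2494) = 76*(-1/2989) - 8*(-1/2494) = -76/2989 + 4/1247 = -82816/3727283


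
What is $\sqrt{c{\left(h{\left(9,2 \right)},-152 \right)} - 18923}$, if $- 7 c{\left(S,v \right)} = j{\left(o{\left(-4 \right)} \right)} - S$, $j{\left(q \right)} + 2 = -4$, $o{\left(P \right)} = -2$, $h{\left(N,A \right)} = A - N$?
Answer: $\frac{3 i \sqrt{103026}}{7} \approx 137.56 i$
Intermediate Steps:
$j{\left(q \right)} = -6$ ($j{\left(q \right)} = -2 - 4 = -6$)
$c{\left(S,v \right)} = \frac{6}{7} + \frac{S}{7}$ ($c{\left(S,v \right)} = - \frac{-6 - S}{7} = \frac{6}{7} + \frac{S}{7}$)
$\sqrt{c{\left(h{\left(9,2 \right)},-152 \right)} - 18923} = \sqrt{\left(\frac{6}{7} + \frac{2 - 9}{7}\right) - 18923} = \sqrt{\left(\frac{6}{7} + \frac{1}{7} \left(-7\right)\right) - 18923} = \sqrt{\left(\frac{6}{7} - 1\right) - 18923} = \sqrt{- \frac{1}{7} - 18923} = \sqrt{- \frac{132462}{7}} = \frac{3 i \sqrt{103026}}{7}$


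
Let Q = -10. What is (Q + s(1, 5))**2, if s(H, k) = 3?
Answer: 49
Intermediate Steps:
(Q + s(1, 5))**2 = (-10 + 3)**2 = (-7)**2 = 49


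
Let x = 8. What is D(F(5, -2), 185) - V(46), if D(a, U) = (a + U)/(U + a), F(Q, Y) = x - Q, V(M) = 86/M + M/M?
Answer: -43/23 ≈ -1.8696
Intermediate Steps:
V(M) = 1 + 86/M (V(M) = 86/M + 1 = 1 + 86/M)
F(Q, Y) = 8 - Q
D(a, U) = 1 (D(a, U) = (U + a)/(U + a) = 1)
D(F(5, -2), 185) - V(46) = 1 - (86 + 46)/46 = 1 - 132/46 = 1 - 1*66/23 = 1 - 66/23 = -43/23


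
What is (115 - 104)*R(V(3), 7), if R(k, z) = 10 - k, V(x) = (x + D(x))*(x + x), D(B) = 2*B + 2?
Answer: -616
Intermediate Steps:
D(B) = 2 + 2*B
V(x) = 2*x*(2 + 3*x) (V(x) = (x + (2 + 2*x))*(x + x) = (2 + 3*x)*(2*x) = 2*x*(2 + 3*x))
(115 - 104)*R(V(3), 7) = (115 - 104)*(10 - 2*3*(2 + 3*3)) = 11*(10 - 2*3*(2 + 9)) = 11*(10 - 2*3*11) = 11*(10 - 1*66) = 11*(10 - 66) = 11*(-56) = -616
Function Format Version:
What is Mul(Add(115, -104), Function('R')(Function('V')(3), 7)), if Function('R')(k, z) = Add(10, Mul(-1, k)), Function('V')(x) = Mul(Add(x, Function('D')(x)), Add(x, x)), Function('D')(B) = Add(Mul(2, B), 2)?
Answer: -616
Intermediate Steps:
Function('D')(B) = Add(2, Mul(2, B))
Function('V')(x) = Mul(2, x, Add(2, Mul(3, x))) (Function('V')(x) = Mul(Add(x, Add(2, Mul(2, x))), Add(x, x)) = Mul(Add(2, Mul(3, x)), Mul(2, x)) = Mul(2, x, Add(2, Mul(3, x))))
Mul(Add(115, -104), Function('R')(Function('V')(3), 7)) = Mul(Add(115, -104), Add(10, Mul(-1, Mul(2, 3, Add(2, Mul(3, 3)))))) = Mul(11, Add(10, Mul(-1, Mul(2, 3, Add(2, 9))))) = Mul(11, Add(10, Mul(-1, Mul(2, 3, 11)))) = Mul(11, Add(10, Mul(-1, 66))) = Mul(11, Add(10, -66)) = Mul(11, -56) = -616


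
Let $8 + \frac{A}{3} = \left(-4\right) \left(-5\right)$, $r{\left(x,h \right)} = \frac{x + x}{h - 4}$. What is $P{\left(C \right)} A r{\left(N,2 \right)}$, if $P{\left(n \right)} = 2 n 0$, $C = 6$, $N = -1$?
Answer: $0$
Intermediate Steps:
$P{\left(n \right)} = 0$
$r{\left(x,h \right)} = \frac{2 x}{-4 + h}$
$A = 36$ ($A = -24 + 3 \left(\left(-4\right) \left(-5\right)\right) = -24 + 3 \cdot 20 = -24 + 60 = 36$)
$P{\left(C \right)} A r{\left(N,2 \right)} = 0 \cdot 36 \cdot 2 \left(-1\right) \frac{1}{-4 + 2} = 0 \cdot 2 \left(-1\right) \frac{1}{-2} = 0 \cdot 2 \left(-1\right) \left(- \frac{1}{2}\right) = 0 \cdot 1 = 0$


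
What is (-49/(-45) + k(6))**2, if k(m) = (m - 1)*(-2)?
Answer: 160801/2025 ≈ 79.408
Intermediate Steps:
k(m) = 2 - 2*m (k(m) = (-1 + m)*(-2) = 2 - 2*m)
(-49/(-45) + k(6))**2 = (-49/(-45) + (2 - 2*6))**2 = (-49*(-1/45) + (2 - 12))**2 = (49/45 - 10)**2 = (-401/45)**2 = 160801/2025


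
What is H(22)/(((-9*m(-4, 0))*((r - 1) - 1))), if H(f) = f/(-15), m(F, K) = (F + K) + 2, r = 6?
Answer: -11/540 ≈ -0.020370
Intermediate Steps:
m(F, K) = 2 + F + K
H(f) = -f/15 (H(f) = f*(-1/15) = -f/15)
H(22)/(((-9*m(-4, 0))*((r - 1) - 1))) = (-1/15*22)/(((-9*(2 - 4 + 0))*((6 - 1) - 1))) = -22*1/(18*(5 - 1))/15 = -22/(15*(18*4)) = -22/15/72 = -22/15*1/72 = -11/540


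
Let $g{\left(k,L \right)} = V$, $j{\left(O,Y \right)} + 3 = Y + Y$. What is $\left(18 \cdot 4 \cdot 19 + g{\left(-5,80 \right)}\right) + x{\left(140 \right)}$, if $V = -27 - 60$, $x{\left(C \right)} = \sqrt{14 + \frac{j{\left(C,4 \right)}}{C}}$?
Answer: $1281 + \frac{\sqrt{2751}}{14} \approx 1284.7$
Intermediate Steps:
$j{\left(O,Y \right)} = -3 + 2 Y$ ($j{\left(O,Y \right)} = -3 + \left(Y + Y\right) = -3 + 2 Y$)
$x{\left(C \right)} = \sqrt{14 + \frac{5}{C}}$ ($x{\left(C \right)} = \sqrt{14 + \frac{-3 + 2 \cdot 4}{C}} = \sqrt{14 + \frac{-3 + 8}{C}} = \sqrt{14 + \frac{5}{C}}$)
$V = -87$
$g{\left(k,L \right)} = -87$
$\left(18 \cdot 4 \cdot 19 + g{\left(-5,80 \right)}\right) + x{\left(140 \right)} = \left(18 \cdot 4 \cdot 19 - 87\right) + \sqrt{14 + \frac{5}{140}} = \left(72 \cdot 19 - 87\right) + \sqrt{14 + 5 \cdot \frac{1}{140}} = \left(1368 - 87\right) + \sqrt{14 + \frac{1}{28}} = 1281 + \sqrt{\frac{393}{28}} = 1281 + \frac{\sqrt{2751}}{14}$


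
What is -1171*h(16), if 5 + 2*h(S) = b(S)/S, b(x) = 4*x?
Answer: 1171/2 ≈ 585.50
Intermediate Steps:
h(S) = -½ (h(S) = -5/2 + ((4*S)/S)/2 = -5/2 + (½)*4 = -5/2 + 2 = -½)
-1171*h(16) = -1171*(-½) = 1171/2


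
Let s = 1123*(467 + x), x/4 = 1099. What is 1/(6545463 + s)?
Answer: 1/12006612 ≈ 8.3287e-8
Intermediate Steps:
x = 4396 (x = 4*1099 = 4396)
s = 5461149 (s = 1123*(467 + 4396) = 1123*4863 = 5461149)
1/(6545463 + s) = 1/(6545463 + 5461149) = 1/12006612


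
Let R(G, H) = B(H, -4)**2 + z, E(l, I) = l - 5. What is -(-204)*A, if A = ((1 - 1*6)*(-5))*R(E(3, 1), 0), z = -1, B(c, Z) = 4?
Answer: 76500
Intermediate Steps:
E(l, I) = -5 + l
R(G, H) = 15 (R(G, H) = 4**2 - 1 = 16 - 1 = 15)
A = 375 (A = ((1 - 1*6)*(-5))*15 = ((1 - 6)*(-5))*15 = -5*(-5)*15 = 25*15 = 375)
-(-204)*A = -(-204)*375 = -204*(-375) = 76500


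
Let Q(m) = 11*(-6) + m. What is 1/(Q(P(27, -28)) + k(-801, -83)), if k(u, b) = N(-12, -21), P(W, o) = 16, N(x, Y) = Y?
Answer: -1/71 ≈ -0.014085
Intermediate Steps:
Q(m) = -66 + m
k(u, b) = -21
1/(Q(P(27, -28)) + k(-801, -83)) = 1/((-66 + 16) - 21) = 1/(-50 - 21) = 1/(-71) = -1/71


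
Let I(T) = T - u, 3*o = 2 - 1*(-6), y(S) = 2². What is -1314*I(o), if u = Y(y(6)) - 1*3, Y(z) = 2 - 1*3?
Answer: -8760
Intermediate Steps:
y(S) = 4
Y(z) = -1 (Y(z) = 2 - 3 = -1)
u = -4 (u = -1 - 1*3 = -1 - 3 = -4)
o = 8/3 (o = (2 - 1*(-6))/3 = (2 + 6)/3 = (⅓)*8 = 8/3 ≈ 2.6667)
I(T) = 4 + T (I(T) = T - 1*(-4) = T + 4 = 4 + T)
-1314*I(o) = -1314*(4 + 8/3) = -1314*20/3 = -8760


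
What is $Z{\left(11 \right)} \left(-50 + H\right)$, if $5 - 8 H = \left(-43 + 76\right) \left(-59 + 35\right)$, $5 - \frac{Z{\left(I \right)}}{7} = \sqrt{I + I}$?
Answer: $\frac{13895}{8} - \frac{2779 \sqrt{22}}{8} \approx 107.54$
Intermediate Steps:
$Z{\left(I \right)} = 35 - 7 \sqrt{2} \sqrt{I}$ ($Z{\left(I \right)} = 35 - 7 \sqrt{I + I} = 35 - 7 \sqrt{2 I} = 35 - 7 \sqrt{2} \sqrt{I}$)
$H = \frac{797}{8}$ ($H = \frac{5}{8} - \frac{\left(-43 + 76\right) \left(-59 + 35\right)}{8} = \frac{5}{8} - \frac{33 \left(-24\right)}{8} = \frac{5}{8} - -99 = \frac{5}{8} + 99 = \frac{797}{8} \approx 99.625$)
$Z{\left(11 \right)} \left(-50 + H\right) = \left(35 - 7 \sqrt{2} \sqrt{11}\right) \left(-50 + \frac{797}{8}\right) = \left(35 - 7 \sqrt{22}\right) \frac{397}{8} = \frac{13895}{8} - \frac{2779 \sqrt{22}}{8}$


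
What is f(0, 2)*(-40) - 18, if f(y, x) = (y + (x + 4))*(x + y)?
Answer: -498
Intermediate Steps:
f(y, x) = (x + y)*(4 + x + y) (f(y, x) = (y + (4 + x))*(x + y) = (4 + x + y)*(x + y) = (x + y)*(4 + x + y))
f(0, 2)*(-40) - 18 = (2² + 0² + 4*2 + 4*0 + 2*2*0)*(-40) - 18 = (4 + 0 + 8 + 0 + 0)*(-40) - 18 = 12*(-40) - 18 = -480 - 18 = -498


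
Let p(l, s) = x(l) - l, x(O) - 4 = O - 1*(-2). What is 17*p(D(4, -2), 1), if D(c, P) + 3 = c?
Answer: 102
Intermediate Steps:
x(O) = 6 + O (x(O) = 4 + (O - 1*(-2)) = 4 + (O + 2) = 4 + (2 + O) = 6 + O)
D(c, P) = -3 + c
p(l, s) = 6 (p(l, s) = (6 + l) - l = 6)
17*p(D(4, -2), 1) = 17*6 = 102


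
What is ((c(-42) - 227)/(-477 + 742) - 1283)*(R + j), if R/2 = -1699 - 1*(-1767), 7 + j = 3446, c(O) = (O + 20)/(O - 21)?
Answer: -15325284260/3339 ≈ -4.5898e+6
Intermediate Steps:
c(O) = (20 + O)/(-21 + O)
j = 3439 (j = -7 + 3446 = 3439)
R = 136 (R = 2*(-1699 - 1*(-1767)) = 2*(-1699 + 1767) = 2*68 = 136)
((c(-42) - 227)/(-477 + 742) - 1283)*(R + j) = (((20 - 42)/(-21 - 42) - 227)/(-477 + 742) - 1283)*(136 + 3439) = ((-22/(-63) - 227)/265 - 1283)*3575 = ((-1/63*(-22) - 227)*(1/265) - 1283)*3575 = ((22/63 - 227)*(1/265) - 1283)*3575 = (-14279/63*1/265 - 1283)*3575 = (-14279/16695 - 1283)*3575 = -21433964/16695*3575 = -15325284260/3339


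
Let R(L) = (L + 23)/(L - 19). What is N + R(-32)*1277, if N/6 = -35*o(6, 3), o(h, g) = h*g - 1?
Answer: -56859/17 ≈ -3344.6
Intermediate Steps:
o(h, g) = -1 + g*h (o(h, g) = g*h - 1 = -1 + g*h)
R(L) = (23 + L)/(-19 + L)
N = -3570 (N = 6*(-35*(-1 + 3*6)) = 6*(-35*(-1 + 18)) = 6*(-35*17) = 6*(-595) = -3570)
N + R(-32)*1277 = -3570 + ((23 - 32)/(-19 - 32))*1277 = -3570 + (-9/(-51))*1277 = -3570 - 1/51*(-9)*1277 = -3570 + (3/17)*1277 = -3570 + 3831/17 = -56859/17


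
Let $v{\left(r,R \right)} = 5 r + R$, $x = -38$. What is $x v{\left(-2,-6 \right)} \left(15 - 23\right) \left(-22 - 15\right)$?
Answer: $179968$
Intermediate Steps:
$v{\left(r,R \right)} = R + 5 r$
$x v{\left(-2,-6 \right)} \left(15 - 23\right) \left(-22 - 15\right) = - 38 \left(-6 + 5 \left(-2\right)\right) \left(15 - 23\right) \left(-22 - 15\right) = - 38 \left(-6 - 10\right) \left(15 - 23\right) \left(-37\right) = \left(-38\right) \left(-16\right) \left(15 - 23\right) \left(-37\right) = 608 \left(\left(-8\right) \left(-37\right)\right) = 608 \cdot 296 = 179968$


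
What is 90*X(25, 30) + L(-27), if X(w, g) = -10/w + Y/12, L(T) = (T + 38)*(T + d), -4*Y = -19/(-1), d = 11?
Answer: -1981/8 ≈ -247.63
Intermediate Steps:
Y = -19/4 (Y = -(-19)/(4*(-1)) = -(-19)*(-1)/4 = -1/4*19 = -19/4 ≈ -4.7500)
L(T) = (11 + T)*(38 + T) (L(T) = (T + 38)*(T + 11) = (38 + T)*(11 + T) = (11 + T)*(38 + T))
X(w, g) = -19/48 - 10/w (X(w, g) = -10/w - 19/4/12 = -10/w - 19/4*1/12 = -10/w - 19/48 = -19/48 - 10/w)
90*X(25, 30) + L(-27) = 90*(-19/48 - 10/25) + (418 + (-27)**2 + 49*(-27)) = 90*(-19/48 - 10*1/25) + (418 + 729 - 1323) = 90*(-19/48 - 2/5) - 176 = 90*(-191/240) - 176 = -573/8 - 176 = -1981/8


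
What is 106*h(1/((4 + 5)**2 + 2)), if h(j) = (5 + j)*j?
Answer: 44096/6889 ≈ 6.4009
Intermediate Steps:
h(j) = j*(5 + j)
106*h(1/((4 + 5)**2 + 2)) = 106*((5 + 1/((4 + 5)**2 + 2))/((4 + 5)**2 + 2)) = 106*((5 + 1/(9**2 + 2))/(9**2 + 2)) = 106*((5 + 1/(81 + 2))/(81 + 2)) = 106*((5 + 1/83)/83) = 106*((1/83)*(416/83)) = 106*(416/6889) = 44096/6889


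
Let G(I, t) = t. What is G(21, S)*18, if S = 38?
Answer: 684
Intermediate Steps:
G(21, S)*18 = 38*18 = 684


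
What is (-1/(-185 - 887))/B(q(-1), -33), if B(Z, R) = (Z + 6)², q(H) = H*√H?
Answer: 35/1467568 + 3*I/366892 ≈ 2.3849e-5 + 8.1768e-6*I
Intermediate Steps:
q(H) = H^(3/2)
B(Z, R) = (6 + Z)²
(-1/(-185 - 887))/B(q(-1), -33) = (-1/(-185 - 887))/((6 + (-1)^(3/2))²) = (-1/(-1072))/((6 - I)²) = (-1/1072*(-1))/(6 - I)² = 1/(1072*(6 - I)²)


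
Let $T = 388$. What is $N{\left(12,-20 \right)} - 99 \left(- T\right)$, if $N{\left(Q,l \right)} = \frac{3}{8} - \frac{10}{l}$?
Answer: $\frac{307303}{8} \approx 38413.0$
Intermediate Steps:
$N{\left(Q,l \right)} = \frac{3}{8} - \frac{10}{l}$ ($N{\left(Q,l \right)} = 3 \cdot \frac{1}{8} - \frac{10}{l} = \frac{3}{8} - \frac{10}{l}$)
$N{\left(12,-20 \right)} - 99 \left(- T\right) = \left(\frac{3}{8} - \frac{10}{-20}\right) - 99 \left(\left(-1\right) 388\right) = \left(\frac{3}{8} - - \frac{1}{2}\right) - -38412 = \left(\frac{3}{8} + \frac{1}{2}\right) + 38412 = \frac{7}{8} + 38412 = \frac{307303}{8}$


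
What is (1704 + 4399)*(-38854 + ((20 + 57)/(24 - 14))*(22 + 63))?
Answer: -466263097/2 ≈ -2.3313e+8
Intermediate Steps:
(1704 + 4399)*(-38854 + ((20 + 57)/(24 - 14))*(22 + 63)) = 6103*(-38854 + (77/10)*85) = 6103*(-38854 + 1309/2) = 6103*(-76399/2) = -466263097/2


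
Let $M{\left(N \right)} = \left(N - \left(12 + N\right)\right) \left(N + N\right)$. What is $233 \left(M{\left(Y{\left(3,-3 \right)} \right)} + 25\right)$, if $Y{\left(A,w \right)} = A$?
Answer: $-10951$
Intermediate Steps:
$M{\left(N \right)} = - 24 N$ ($M{\left(N \right)} = - 12 \cdot 2 N = - 24 N$)
$233 \left(M{\left(Y{\left(3,-3 \right)} \right)} + 25\right) = 233 \left(\left(-24\right) 3 + 25\right) = 233 \left(-72 + 25\right) = 233 \left(-47\right) = -10951$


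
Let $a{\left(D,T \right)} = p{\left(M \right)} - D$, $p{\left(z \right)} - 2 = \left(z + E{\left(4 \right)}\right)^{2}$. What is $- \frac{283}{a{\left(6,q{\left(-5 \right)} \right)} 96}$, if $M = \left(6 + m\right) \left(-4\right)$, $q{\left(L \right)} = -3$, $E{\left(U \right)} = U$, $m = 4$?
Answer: $- \frac{283}{124032} \approx -0.0022817$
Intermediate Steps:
$M = -40$ ($M = \left(6 + 4\right) \left(-4\right) = 10 \left(-4\right) = -40$)
$p{\left(z \right)} = 2 + \left(4 + z\right)^{2}$ ($p{\left(z \right)} = 2 + \left(z + 4\right)^{2} = 2 + \left(4 + z\right)^{2}$)
$a{\left(D,T \right)} = 1298 - D$ ($a{\left(D,T \right)} = \left(2 + \left(4 - 40\right)^{2}\right) - D = \left(2 + \left(-36\right)^{2}\right) - D = \left(2 + 1296\right) - D = 1298 - D$)
$- \frac{283}{a{\left(6,q{\left(-5 \right)} \right)} 96} = - \frac{283}{\left(1298 - 6\right) 96} = - \frac{283}{1292 \cdot 96} = - \frac{283}{124032}$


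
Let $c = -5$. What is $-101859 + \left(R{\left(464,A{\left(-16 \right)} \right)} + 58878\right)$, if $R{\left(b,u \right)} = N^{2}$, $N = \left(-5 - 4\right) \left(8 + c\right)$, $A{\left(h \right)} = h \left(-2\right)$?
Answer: $-42252$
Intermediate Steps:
$A{\left(h \right)} = - 2 h$
$N = -27$ ($N = \left(-5 - 4\right) \left(8 - 5\right) = \left(-9\right) 3 = -27$)
$R{\left(b,u \right)} = 729$ ($R{\left(b,u \right)} = \left(-27\right)^{2} = 729$)
$-101859 + \left(R{\left(464,A{\left(-16 \right)} \right)} + 58878\right) = -101859 + \left(729 + 58878\right) = -101859 + 59607 = -42252$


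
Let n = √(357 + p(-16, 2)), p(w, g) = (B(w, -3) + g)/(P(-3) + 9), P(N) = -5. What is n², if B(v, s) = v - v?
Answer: 715/2 ≈ 357.50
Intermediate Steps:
B(v, s) = 0
p(w, g) = g/4 (p(w, g) = (0 + g)/(-5 + 9) = g/4)
n = √1430/2 (n = √(357 + (¼)*2) = √(357 + ½) = √(715/2) = √1430/2 ≈ 18.908)
n² = (√1430/2)² = 715/2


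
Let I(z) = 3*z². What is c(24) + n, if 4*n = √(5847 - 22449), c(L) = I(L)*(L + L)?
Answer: 82944 + I*√16602/4 ≈ 82944.0 + 32.212*I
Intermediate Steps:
c(L) = 6*L³ (c(L) = (3*L²)*(L + L) = (3*L²)*(2*L) = 6*L³)
n = I*√16602/4 (n = √(5847 - 22449)/4 = √(-16602)/4 = (I*√16602)/4 = I*√16602/4 ≈ 32.212*I)
c(24) + n = 6*24³ + I*√16602/4 = 6*13824 + I*√16602/4 = 82944 + I*√16602/4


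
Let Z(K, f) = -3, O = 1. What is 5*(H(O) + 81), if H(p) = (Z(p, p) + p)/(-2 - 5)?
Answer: 2845/7 ≈ 406.43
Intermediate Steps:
H(p) = 3/7 - p/7 (H(p) = (-3 + p)/(-2 - 5) = (-3 + p)/(-7) = (-3 + p)*(-⅐) = 3/7 - p/7)
5*(H(O) + 81) = 5*((3/7 - ⅐*1) + 81) = 5*((3/7 - ⅐) + 81) = 5*(2/7 + 81) = 5*(569/7) = 2845/7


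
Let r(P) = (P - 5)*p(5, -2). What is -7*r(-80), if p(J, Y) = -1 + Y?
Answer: -1785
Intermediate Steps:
r(P) = 15 - 3*P (r(P) = (P - 5)*(-1 - 2) = (-5 + P)*(-3) = 15 - 3*P)
-7*r(-80) = -7*(15 - 3*(-80)) = -7*(15 + 240) = -7*255 = -1785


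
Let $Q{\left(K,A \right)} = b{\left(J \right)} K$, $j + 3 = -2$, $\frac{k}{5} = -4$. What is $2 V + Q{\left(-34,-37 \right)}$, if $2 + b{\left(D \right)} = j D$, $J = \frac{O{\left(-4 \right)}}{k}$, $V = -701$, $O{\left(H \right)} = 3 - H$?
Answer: $- \frac{2787}{2} \approx -1393.5$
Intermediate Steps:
$k = -20$ ($k = 5 \left(-4\right) = -20$)
$j = -5$ ($j = -3 - 2 = -5$)
$J = - \frac{7}{20}$ ($J = \frac{3 - -4}{-20} = \left(3 + 4\right) \left(- \frac{1}{20}\right) = 7 \left(- \frac{1}{20}\right) = - \frac{7}{20} \approx -0.35$)
$b{\left(D \right)} = -2 - 5 D$
$Q{\left(K,A \right)} = - \frac{K}{4}$ ($Q{\left(K,A \right)} = \left(-2 - - \frac{7}{4}\right) K = \left(-2 + \frac{7}{4}\right) K = - \frac{K}{4}$)
$2 V + Q{\left(-34,-37 \right)} = 2 \left(-701\right) - - \frac{17}{2} = -1402 + \frac{17}{2} = - \frac{2787}{2}$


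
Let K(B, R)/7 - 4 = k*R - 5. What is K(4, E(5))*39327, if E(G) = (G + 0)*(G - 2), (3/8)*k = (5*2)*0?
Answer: -275289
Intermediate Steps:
k = 0 (k = 8*((5*2)*0)/3 = 8*(10*0)/3 = (8/3)*0 = 0)
E(G) = G*(-2 + G)
K(B, R) = -7 (K(B, R) = 28 + 7*(0*R - 5) = 28 + 7*(0 - 5) = 28 + 7*(-5) = 28 - 35 = -7)
K(4, E(5))*39327 = -7*39327 = -275289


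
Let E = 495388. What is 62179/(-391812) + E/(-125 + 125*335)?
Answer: 95751494903/8179075500 ≈ 11.707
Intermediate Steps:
62179/(-391812) + E/(-125 + 125*335) = 62179/(-391812) + 495388/(-125 + 125*335) = 62179*(-1/391812) + 495388/(-125 + 41875) = -62179/391812 + 495388/41750 = -62179/391812 + 495388*(1/41750) = -62179/391812 + 247694/20875 = 95751494903/8179075500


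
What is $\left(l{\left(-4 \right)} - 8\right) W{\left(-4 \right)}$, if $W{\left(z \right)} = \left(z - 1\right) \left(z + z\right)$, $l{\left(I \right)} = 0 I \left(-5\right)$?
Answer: $-320$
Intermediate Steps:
$l{\left(I \right)} = 0$ ($l{\left(I \right)} = 0 \left(-5\right) = 0$)
$W{\left(z \right)} = 2 z \left(-1 + z\right)$ ($W{\left(z \right)} = \left(-1 + z\right) 2 z = 2 z \left(-1 + z\right)$)
$\left(l{\left(-4 \right)} - 8\right) W{\left(-4 \right)} = \left(0 - 8\right) 2 \left(-4\right) \left(-1 - 4\right) = - 8 \cdot 2 \left(-4\right) \left(-5\right) = \left(-8\right) 40 = -320$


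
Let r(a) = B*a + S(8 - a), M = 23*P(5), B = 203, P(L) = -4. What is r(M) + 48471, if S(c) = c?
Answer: 29895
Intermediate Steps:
M = -92 (M = 23*(-4) = -92)
r(a) = 8 + 202*a (r(a) = 203*a + (8 - a) = 8 + 202*a)
r(M) + 48471 = (8 + 202*(-92)) + 48471 = (8 - 18584) + 48471 = -18576 + 48471 = 29895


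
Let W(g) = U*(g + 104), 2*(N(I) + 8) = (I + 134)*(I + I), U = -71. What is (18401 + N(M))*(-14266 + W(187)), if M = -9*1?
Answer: -603119436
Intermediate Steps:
M = -9
N(I) = -8 + I*(134 + I) (N(I) = -8 + ((I + 134)*(I + I))/2 = -8 + ((134 + I)*(2*I))/2 = -8 + (2*I*(134 + I))/2 = -8 + I*(134 + I))
W(g) = -7384 - 71*g (W(g) = -71*(g + 104) = -71*(104 + g) = -7384 - 71*g)
(18401 + N(M))*(-14266 + W(187)) = (18401 + (-8 + (-9)**2 + 134*(-9)))*(-14266 + (-7384 - 71*187)) = (18401 + (-8 + 81 - 1206))*(-14266 + (-7384 - 13277)) = (18401 - 1133)*(-14266 - 20661) = 17268*(-34927) = -603119436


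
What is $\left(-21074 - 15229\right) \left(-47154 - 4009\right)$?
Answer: $1857370389$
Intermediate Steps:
$\left(-21074 - 15229\right) \left(-47154 - 4009\right) = \left(-36303\right) \left(-51163\right) = 1857370389$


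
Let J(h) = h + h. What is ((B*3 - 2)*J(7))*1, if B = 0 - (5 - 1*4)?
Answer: -70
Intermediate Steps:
B = -1 (B = 0 - (5 - 4) = 0 - 1*1 = 0 - 1 = -1)
J(h) = 2*h
((B*3 - 2)*J(7))*1 = ((-1*3 - 2)*(2*7))*1 = ((-3 - 2)*14)*1 = -5*14*1 = -70*1 = -70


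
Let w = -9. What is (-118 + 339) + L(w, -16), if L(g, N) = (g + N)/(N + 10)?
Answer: 1351/6 ≈ 225.17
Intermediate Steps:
L(g, N) = (N + g)/(10 + N)
(-118 + 339) + L(w, -16) = (-118 + 339) + (-16 - 9)/(10 - 16) = 221 - 25/(-6) = 221 - ⅙*(-25) = 221 + 25/6 = 1351/6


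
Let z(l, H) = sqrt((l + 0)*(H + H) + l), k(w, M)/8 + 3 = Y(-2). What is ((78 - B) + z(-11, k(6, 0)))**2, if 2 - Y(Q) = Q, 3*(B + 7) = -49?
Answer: 90733/9 + 608*I*sqrt(187)/3 ≈ 10081.0 + 2771.4*I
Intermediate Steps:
B = -70/3 (B = -7 + (1/3)*(-49) = -7 - 49/3 = -70/3 ≈ -23.333)
Y(Q) = 2 - Q
k(w, M) = 8 (k(w, M) = -24 + 8*(2 - 1*(-2)) = -24 + 8*(2 + 2) = -24 + 8*4 = -24 + 32 = 8)
z(l, H) = sqrt(l + 2*H*l) (z(l, H) = sqrt(l*(2*H) + l) = sqrt(2*H*l + l) = sqrt(l + 2*H*l))
((78 - B) + z(-11, k(6, 0)))**2 = ((78 - 1*(-70/3)) + sqrt(-11*(1 + 2*8)))**2 = ((78 + 70/3) + sqrt(-11*(1 + 16)))**2 = (304/3 + sqrt(-11*17))**2 = (304/3 + sqrt(-187))**2 = (304/3 + I*sqrt(187))**2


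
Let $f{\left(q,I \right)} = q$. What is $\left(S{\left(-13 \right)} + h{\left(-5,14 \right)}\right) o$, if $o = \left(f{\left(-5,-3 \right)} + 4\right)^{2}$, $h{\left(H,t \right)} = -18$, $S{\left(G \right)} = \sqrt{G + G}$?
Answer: $-18 + i \sqrt{26} \approx -18.0 + 5.099 i$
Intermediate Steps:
$S{\left(G \right)} = \sqrt{2} \sqrt{G}$ ($S{\left(G \right)} = \sqrt{2 G} = \sqrt{2} \sqrt{G}$)
$o = 1$ ($o = \left(-5 + 4\right)^{2} = \left(-1\right)^{2} = 1$)
$\left(S{\left(-13 \right)} + h{\left(-5,14 \right)}\right) o = \left(\sqrt{2} \sqrt{-13} - 18\right) 1 = \left(\sqrt{2} i \sqrt{13} - 18\right) 1 = \left(i \sqrt{26} - 18\right) 1 = \left(-18 + i \sqrt{26}\right) 1 = -18 + i \sqrt{26}$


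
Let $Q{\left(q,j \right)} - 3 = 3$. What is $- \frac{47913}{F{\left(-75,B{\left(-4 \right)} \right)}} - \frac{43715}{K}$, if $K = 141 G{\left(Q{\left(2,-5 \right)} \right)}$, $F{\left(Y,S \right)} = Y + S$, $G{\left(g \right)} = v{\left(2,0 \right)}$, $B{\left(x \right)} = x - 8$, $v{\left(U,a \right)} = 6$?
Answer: $\frac{12243731}{24534} \approx 499.05$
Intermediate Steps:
$Q{\left(q,j \right)} = 6$ ($Q{\left(q,j \right)} = 3 + 3 = 6$)
$B{\left(x \right)} = -8 + x$ ($B{\left(x \right)} = x - 8 = -8 + x$)
$G{\left(g \right)} = 6$
$F{\left(Y,S \right)} = S + Y$
$K = 846$ ($K = 141 \cdot 6 = 846$)
$- \frac{47913}{F{\left(-75,B{\left(-4 \right)} \right)}} - \frac{43715}{K} = - \frac{47913}{\left(-8 - 4\right) - 75} - \frac{43715}{846} = - \frac{47913}{-12 - 75} - \frac{43715}{846} = - \frac{47913}{-87} - \frac{43715}{846} = \left(-47913\right) \left(- \frac{1}{87}\right) - \frac{43715}{846} = \frac{15971}{29} - \frac{43715}{846} = \frac{12243731}{24534}$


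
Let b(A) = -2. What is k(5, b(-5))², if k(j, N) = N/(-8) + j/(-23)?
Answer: 9/8464 ≈ 0.0010633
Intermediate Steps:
k(j, N) = -N/8 - j/23 (k(j, N) = N*(-⅛) + j*(-1/23) = -N/8 - j/23)
k(5, b(-5))² = (-⅛*(-2) - 1/23*5)² = (¼ - 5/23)² = (3/92)² = 9/8464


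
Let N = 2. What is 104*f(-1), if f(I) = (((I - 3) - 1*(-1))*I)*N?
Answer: 624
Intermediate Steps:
f(I) = 2*I*(-2 + I) (f(I) = (((I - 3) - 1*(-1))*I)*2 = (((-3 + I) + 1)*I)*2 = ((-2 + I)*I)*2 = (I*(-2 + I))*2 = 2*I*(-2 + I))
104*f(-1) = 104*(2*(-1)*(-2 - 1)) = 104*(2*(-1)*(-3)) = 104*6 = 624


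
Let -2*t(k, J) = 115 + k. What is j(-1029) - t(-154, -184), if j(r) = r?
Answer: -2097/2 ≈ -1048.5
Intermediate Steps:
t(k, J) = -115/2 - k/2 (t(k, J) = -(115 + k)/2 = -115/2 - k/2)
j(-1029) - t(-154, -184) = -1029 - (-115/2 - ½*(-154)) = -1029 - (-115/2 + 77) = -1029 - 1*39/2 = -1029 - 39/2 = -2097/2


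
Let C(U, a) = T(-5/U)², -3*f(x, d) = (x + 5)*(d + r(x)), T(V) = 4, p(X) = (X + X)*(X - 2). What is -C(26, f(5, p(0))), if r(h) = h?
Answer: -16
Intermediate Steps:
p(X) = 2*X*(-2 + X) (p(X) = (2*X)*(-2 + X) = 2*X*(-2 + X))
f(x, d) = -(5 + x)*(d + x)/3 (f(x, d) = -(x + 5)*(d + x)/3 = -(5 + x)*(d + x)/3)
C(U, a) = 16 (C(U, a) = 4² = 16)
-C(26, f(5, p(0))) = -1*16 = -16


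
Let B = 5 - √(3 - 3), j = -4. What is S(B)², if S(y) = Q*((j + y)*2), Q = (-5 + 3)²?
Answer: 64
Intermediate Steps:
Q = 4 (Q = (-2)² = 4)
B = 5 (B = 5 - √0 = 5 - 1*0 = 5 + 0 = 5)
S(y) = -32 + 8*y (S(y) = 4*((-4 + y)*2) = 4*(-8 + 2*y) = -32 + 8*y)
S(B)² = (-32 + 8*5)² = (-32 + 40)² = 8² = 64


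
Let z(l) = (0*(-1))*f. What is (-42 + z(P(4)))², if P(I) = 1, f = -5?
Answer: 1764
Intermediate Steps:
z(l) = 0 (z(l) = (0*(-1))*(-5) = 0*(-5) = 0)
(-42 + z(P(4)))² = (-42 + 0)² = (-42)² = 1764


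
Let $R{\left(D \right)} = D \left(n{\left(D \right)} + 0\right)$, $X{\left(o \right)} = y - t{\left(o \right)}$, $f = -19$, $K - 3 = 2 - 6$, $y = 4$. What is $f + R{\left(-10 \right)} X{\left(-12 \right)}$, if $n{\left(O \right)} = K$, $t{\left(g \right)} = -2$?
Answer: $41$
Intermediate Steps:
$K = -1$ ($K = 3 + \left(2 - 6\right) = 3 - 4 = -1$)
$n{\left(O \right)} = -1$
$X{\left(o \right)} = 6$ ($X{\left(o \right)} = 4 - -2 = 4 + 2 = 6$)
$R{\left(D \right)} = - D$ ($R{\left(D \right)} = D \left(-1 + 0\right) = D \left(-1\right) = - D$)
$f + R{\left(-10 \right)} X{\left(-12 \right)} = -19 + \left(-1\right) \left(-10\right) 6 = -19 + 10 \cdot 6 = -19 + 60 = 41$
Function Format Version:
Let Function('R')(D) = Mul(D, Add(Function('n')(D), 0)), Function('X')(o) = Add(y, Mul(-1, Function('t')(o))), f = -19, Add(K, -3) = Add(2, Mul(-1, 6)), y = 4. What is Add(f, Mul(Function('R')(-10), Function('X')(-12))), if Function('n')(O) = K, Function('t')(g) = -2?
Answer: 41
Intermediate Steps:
K = -1 (K = Add(3, Add(2, Mul(-1, 6))) = Add(3, Add(2, -6)) = Add(3, -4) = -1)
Function('n')(O) = -1
Function('X')(o) = 6 (Function('X')(o) = Add(4, Mul(-1, -2)) = Add(4, 2) = 6)
Function('R')(D) = Mul(-1, D) (Function('R')(D) = Mul(D, Add(-1, 0)) = Mul(D, -1) = Mul(-1, D))
Add(f, Mul(Function('R')(-10), Function('X')(-12))) = Add(-19, Mul(Mul(-1, -10), 6)) = Add(-19, Mul(10, 6)) = Add(-19, 60) = 41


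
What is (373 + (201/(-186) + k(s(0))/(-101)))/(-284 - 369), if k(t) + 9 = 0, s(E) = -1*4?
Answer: -2329517/4089086 ≈ -0.56969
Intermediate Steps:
s(E) = -4
k(t) = -9 (k(t) = -9 + 0 = -9)
(373 + (201/(-186) + k(s(0))/(-101)))/(-284 - 369) = (373 + (201/(-186) - 9/(-101)))/(-284 - 369) = (373 + (201*(-1/186) - 9*(-1/101)))/(-653) = (373 + (-67/62 + 9/101))*(-1/653) = (373 - 6209/6262)*(-1/653) = (2329517/6262)*(-1/653) = -2329517/4089086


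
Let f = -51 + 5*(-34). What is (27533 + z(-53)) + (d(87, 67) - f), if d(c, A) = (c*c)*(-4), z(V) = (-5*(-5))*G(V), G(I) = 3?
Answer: -2447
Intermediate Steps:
f = -221 (f = -51 - 170 = -221)
z(V) = 75 (z(V) = -5*(-5)*3 = 25*3 = 75)
d(c, A) = -4*c² (d(c, A) = c²*(-4) = -4*c²)
(27533 + z(-53)) + (d(87, 67) - f) = (27533 + 75) + (-4*87² - 1*(-221)) = 27608 + (-4*7569 + 221) = 27608 + (-30276 + 221) = 27608 - 30055 = -2447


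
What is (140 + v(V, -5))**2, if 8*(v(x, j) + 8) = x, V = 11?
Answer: 1138489/64 ≈ 17789.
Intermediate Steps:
v(x, j) = -8 + x/8
(140 + v(V, -5))**2 = (140 + (-8 + (1/8)*11))**2 = (140 + (-8 + 11/8))**2 = (140 - 53/8)**2 = (1067/8)**2 = 1138489/64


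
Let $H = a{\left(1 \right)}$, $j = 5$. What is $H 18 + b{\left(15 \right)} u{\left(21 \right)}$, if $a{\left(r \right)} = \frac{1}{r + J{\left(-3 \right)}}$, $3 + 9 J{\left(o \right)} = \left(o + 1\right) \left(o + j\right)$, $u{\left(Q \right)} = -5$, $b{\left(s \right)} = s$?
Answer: $6$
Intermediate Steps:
$J{\left(o \right)} = - \frac{1}{3} + \frac{\left(1 + o\right) \left(5 + o\right)}{9}$ ($J{\left(o \right)} = - \frac{1}{3} + \frac{\left(o + 1\right) \left(o + 5\right)}{9} = - \frac{1}{3} + \frac{\left(1 + o\right) \left(5 + o\right)}{9}$)
$a{\left(r \right)} = \frac{1}{- \frac{7}{9} + r}$ ($a{\left(r \right)} = \frac{1}{r + \left(\frac{2}{9} + \frac{\left(-3\right)^{2}}{9} + \frac{2}{3} \left(-3\right)\right)} = \frac{1}{r + \left(\frac{2}{9} + \frac{1}{9} \cdot 9 - 2\right)} = \frac{1}{r + \left(\frac{2}{9} + 1 - 2\right)} = \frac{1}{r - \frac{7}{9}} = \frac{1}{- \frac{7}{9} + r}$)
$H = \frac{9}{2}$ ($H = \frac{9}{-7 + 9 \cdot 1} = \frac{9}{-7 + 9} = \frac{9}{2} \approx 4.5$)
$H 18 + b{\left(15 \right)} u{\left(21 \right)} = \frac{9}{2} \cdot 18 + 15 \left(-5\right) = 81 - 75 = 6$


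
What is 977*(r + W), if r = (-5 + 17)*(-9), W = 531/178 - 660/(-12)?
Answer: -8698231/178 ≈ -48866.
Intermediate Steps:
W = 10321/178 (W = 531*(1/178) - 660*(-1/12) = 531/178 + 55 = 10321/178 ≈ 57.983)
r = -108 (r = 12*(-9) = -108)
977*(r + W) = 977*(-108 + 10321/178) = 977*(-8903/178) = -8698231/178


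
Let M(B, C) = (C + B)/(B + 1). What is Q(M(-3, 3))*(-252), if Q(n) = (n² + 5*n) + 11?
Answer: -2772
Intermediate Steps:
M(B, C) = (B + C)/(1 + B)
Q(n) = 11 + n² + 5*n
Q(M(-3, 3))*(-252) = (11 + ((-3 + 3)/(1 - 3))² + 5*((-3 + 3)/(1 - 3)))*(-252) = (11 + (0/(-2))² + 5*(0/(-2)))*(-252) = (11 + (-½*0)² + 5*(-½*0))*(-252) = (11 + 0² + 5*0)*(-252) = (11 + 0 + 0)*(-252) = 11*(-252) = -2772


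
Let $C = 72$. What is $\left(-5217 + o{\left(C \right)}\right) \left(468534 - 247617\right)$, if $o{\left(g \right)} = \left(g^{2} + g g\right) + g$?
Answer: $1153849491$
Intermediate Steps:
$o{\left(g \right)} = g + 2 g^{2}$ ($o{\left(g \right)} = \left(g^{2} + g^{2}\right) + g = 2 g^{2} + g = g + 2 g^{2}$)
$\left(-5217 + o{\left(C \right)}\right) \left(468534 - 247617\right) = \left(-5217 + 72 \left(1 + 2 \cdot 72\right)\right) \left(468534 - 247617\right) = \left(-5217 + 72 \left(1 + 144\right)\right) 220917 = \left(-5217 + 72 \cdot 145\right) 220917 = \left(-5217 + 10440\right) 220917 = 5223 \cdot 220917 = 1153849491$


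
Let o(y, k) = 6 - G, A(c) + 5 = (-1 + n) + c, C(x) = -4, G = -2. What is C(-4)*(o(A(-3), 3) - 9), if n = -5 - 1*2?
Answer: 4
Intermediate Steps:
n = -7 (n = -5 - 2 = -7)
A(c) = -13 + c (A(c) = -5 + ((-1 - 7) + c) = -5 + (-8 + c) = -13 + c)
o(y, k) = 8 (o(y, k) = 6 - 1*(-2) = 6 + 2 = 8)
C(-4)*(o(A(-3), 3) - 9) = -4*(8 - 9) = -4*(-1) = 4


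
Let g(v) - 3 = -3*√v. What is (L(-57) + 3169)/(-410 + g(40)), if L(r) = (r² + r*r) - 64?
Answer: -3908421/165289 + 57618*√10/165289 ≈ -22.544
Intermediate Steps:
L(r) = -64 + 2*r² (L(r) = (r² + r²) - 64 = 2*r² - 64 = -64 + 2*r²)
g(v) = 3 - 3*√v
(L(-57) + 3169)/(-410 + g(40)) = ((-64 + 2*(-57)²) + 3169)/(-410 + (3 - 6*√10)) = ((-64 + 2*3249) + 3169)/(-410 + (3 - 6*√10)) = ((-64 + 6498) + 3169)/(-410 + (3 - 6*√10)) = (6434 + 3169)/(-407 - 6*√10) = 9603/(-407 - 6*√10)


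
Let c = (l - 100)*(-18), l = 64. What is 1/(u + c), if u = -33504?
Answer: -1/32856 ≈ -3.0436e-5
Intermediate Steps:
c = 648 (c = (64 - 100)*(-18) = -36*(-18) = 648)
1/(u + c) = 1/(-33504 + 648) = 1/(-32856) = -1/32856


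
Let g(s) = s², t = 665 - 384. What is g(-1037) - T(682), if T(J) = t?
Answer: 1075088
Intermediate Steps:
t = 281
T(J) = 281
g(-1037) - T(682) = (-1037)² - 1*281 = 1075369 - 281 = 1075088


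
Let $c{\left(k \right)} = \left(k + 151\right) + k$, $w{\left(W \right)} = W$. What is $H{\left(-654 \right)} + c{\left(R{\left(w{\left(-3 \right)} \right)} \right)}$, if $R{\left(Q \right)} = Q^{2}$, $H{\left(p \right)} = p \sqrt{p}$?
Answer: $169 - 654 i \sqrt{654} \approx 169.0 - 16725.0 i$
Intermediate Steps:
$H{\left(p \right)} = p^{\frac{3}{2}}$
$c{\left(k \right)} = 151 + 2 k$ ($c{\left(k \right)} = \left(151 + k\right) + k = 151 + 2 k$)
$H{\left(-654 \right)} + c{\left(R{\left(w{\left(-3 \right)} \right)} \right)} = \left(-654\right)^{\frac{3}{2}} + \left(151 + 2 \left(-3\right)^{2}\right) = - 654 i \sqrt{654} + \left(151 + 2 \cdot 9\right) = - 654 i \sqrt{654} + \left(151 + 18\right) = - 654 i \sqrt{654} + 169 = 169 - 654 i \sqrt{654}$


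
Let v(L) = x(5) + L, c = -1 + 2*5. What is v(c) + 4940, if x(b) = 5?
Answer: 4954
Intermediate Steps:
c = 9 (c = -1 + 10 = 9)
v(L) = 5 + L
v(c) + 4940 = (5 + 9) + 4940 = 14 + 4940 = 4954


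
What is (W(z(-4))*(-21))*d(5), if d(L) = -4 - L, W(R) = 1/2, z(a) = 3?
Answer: 189/2 ≈ 94.500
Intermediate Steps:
W(R) = 1/2
(W(z(-4))*(-21))*d(5) = ((1/2)*(-21))*(-4 - 1*5) = -21*(-4 - 5)/2 = -21/2*(-9) = 189/2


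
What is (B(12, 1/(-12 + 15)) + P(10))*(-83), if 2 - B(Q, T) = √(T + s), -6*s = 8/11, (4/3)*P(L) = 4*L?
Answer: -2656 + 83*√231/33 ≈ -2617.8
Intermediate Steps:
P(L) = 3*L (P(L) = 3*(4*L)/4 = 3*L)
s = -4/33 (s = -4/(3*11) = -⅙*8/11 = -4/33 ≈ -0.12121)
B(Q, T) = 2 - √(-4/33 + T) (B(Q, T) = 2 - √(T - 4/33) = 2 - √(-4/33 + T))
(B(12, 1/(-12 + 15)) + P(10))*(-83) = ((2 - √(-132 + 1089/(-12 + 15))/33) + 3*10)*(-83) = ((2 - √(-132 + 1089/3)/33) + 30)*(-83) = ((2 - √(-132 + 1089*(⅓))/33) + 30)*(-83) = ((2 - √(-132 + 363)/33) + 30)*(-83) = ((2 - √231/33) + 30)*(-83) = (32 - √231/33)*(-83) = -2656 + 83*√231/33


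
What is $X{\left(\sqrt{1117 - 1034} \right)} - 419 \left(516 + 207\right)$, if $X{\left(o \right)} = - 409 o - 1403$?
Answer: $-304340 - 409 \sqrt{83} \approx -3.0807 \cdot 10^{5}$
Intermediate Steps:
$X{\left(o \right)} = -1403 - 409 o$
$X{\left(\sqrt{1117 - 1034} \right)} - 419 \left(516 + 207\right) = \left(-1403 - 409 \sqrt{1117 - 1034}\right) - 419 \left(516 + 207\right) = \left(-1403 - 409 \sqrt{83}\right) - 419 \cdot 723 = \left(-1403 - 409 \sqrt{83}\right) - 302937 = -304340 - 409 \sqrt{83}$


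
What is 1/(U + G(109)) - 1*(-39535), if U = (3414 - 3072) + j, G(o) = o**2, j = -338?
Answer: 469873476/11885 ≈ 39535.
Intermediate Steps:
U = 4 (U = (3414 - 3072) - 338 = 342 - 338 = 4)
1/(U + G(109)) - 1*(-39535) = 1/(4 + 109**2) - 1*(-39535) = 1/(4 + 11881) + 39535 = 1/11885 + 39535 = 469873476/11885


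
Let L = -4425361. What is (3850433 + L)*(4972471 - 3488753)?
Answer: -853031022304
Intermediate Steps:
(3850433 + L)*(4972471 - 3488753) = (3850433 - 4425361)*(4972471 - 3488753) = -574928*1483718 = -853031022304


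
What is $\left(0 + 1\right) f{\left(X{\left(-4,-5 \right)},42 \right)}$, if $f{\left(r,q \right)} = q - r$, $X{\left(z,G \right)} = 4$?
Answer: $38$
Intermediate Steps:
$\left(0 + 1\right) f{\left(X{\left(-4,-5 \right)},42 \right)} = \left(0 + 1\right) \left(42 - 4\right) = 1 \left(42 - 4\right) = 1 \cdot 38 = 38$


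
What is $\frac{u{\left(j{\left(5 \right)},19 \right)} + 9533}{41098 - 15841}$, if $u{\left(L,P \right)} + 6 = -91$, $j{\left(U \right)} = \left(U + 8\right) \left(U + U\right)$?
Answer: $\frac{9436}{25257} \approx 0.3736$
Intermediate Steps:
$j{\left(U \right)} = 2 U \left(8 + U\right)$ ($j{\left(U \right)} = \left(8 + U\right) 2 U = 2 U \left(8 + U\right)$)
$u{\left(L,P \right)} = -97$ ($u{\left(L,P \right)} = -6 - 91 = -97$)
$\frac{u{\left(j{\left(5 \right)},19 \right)} + 9533}{41098 - 15841} = \frac{-97 + 9533}{41098 - 15841} = \frac{9436}{41098 - 15841} = \frac{9436}{25257}$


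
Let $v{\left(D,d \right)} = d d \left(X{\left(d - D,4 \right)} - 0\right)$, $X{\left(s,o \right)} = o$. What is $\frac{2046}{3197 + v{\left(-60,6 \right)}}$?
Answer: $\frac{2046}{3341} \approx 0.61239$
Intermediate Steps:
$v{\left(D,d \right)} = 4 d^{2}$ ($v{\left(D,d \right)} = d d \left(4 - 0\right) = d^{2} \left(4 + 0\right) = d^{2} \cdot 4 = 4 d^{2}$)
$\frac{2046}{3197 + v{\left(-60,6 \right)}} = \frac{2046}{3197 + 4 \cdot 6^{2}} = \frac{2046}{3197 + 4 \cdot 36} = \frac{2046}{3197 + 144} = \frac{2046}{3341}$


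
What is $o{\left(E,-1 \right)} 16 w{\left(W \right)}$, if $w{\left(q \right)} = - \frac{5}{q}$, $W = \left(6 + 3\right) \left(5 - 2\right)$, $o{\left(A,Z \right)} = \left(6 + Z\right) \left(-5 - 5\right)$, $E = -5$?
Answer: $\frac{4000}{27} \approx 148.15$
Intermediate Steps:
$o{\left(A,Z \right)} = -60 - 10 Z$ ($o{\left(A,Z \right)} = \left(6 + Z\right) \left(-10\right) = -60 - 10 Z$)
$W = 27$ ($W = 9 \cdot 3 = 27$)
$o{\left(E,-1 \right)} 16 w{\left(W \right)} = \left(-60 - -10\right) 16 \left(- \frac{5}{27}\right) = \left(-60 + 10\right) 16 \left(\left(-5\right) \frac{1}{27}\right) = \left(-50\right) 16 \left(- \frac{5}{27}\right) = \left(-800\right) \left(- \frac{5}{27}\right) = \frac{4000}{27}$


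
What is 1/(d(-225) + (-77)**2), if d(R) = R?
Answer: 1/5704 ≈ 0.00017532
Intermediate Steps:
1/(d(-225) + (-77)**2) = 1/(-225 + (-77)**2) = 1/(-225 + 5929) = 1/5704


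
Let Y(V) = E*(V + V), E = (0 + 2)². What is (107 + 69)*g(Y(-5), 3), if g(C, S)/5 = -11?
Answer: -9680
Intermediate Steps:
E = 4 (E = 2² = 4)
Y(V) = 8*V (Y(V) = 4*(V + V) = 4*(2*V) = 8*V)
g(C, S) = -55 (g(C, S) = 5*(-11) = -55)
(107 + 69)*g(Y(-5), 3) = (107 + 69)*(-55) = 176*(-55) = -9680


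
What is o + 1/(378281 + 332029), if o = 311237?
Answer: 221074753471/710310 ≈ 3.1124e+5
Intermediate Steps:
o + 1/(378281 + 332029) = 311237 + 1/(378281 + 332029) = 311237 + 1/710310 = 221074753471/710310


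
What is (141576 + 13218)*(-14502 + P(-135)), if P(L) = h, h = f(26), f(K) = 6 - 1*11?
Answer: -2245596558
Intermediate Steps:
f(K) = -5 (f(K) = 6 - 11 = -5)
h = -5
P(L) = -5
(141576 + 13218)*(-14502 + P(-135)) = (141576 + 13218)*(-14502 - 5) = 154794*(-14507) = -2245596558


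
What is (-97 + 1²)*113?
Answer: -10848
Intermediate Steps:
(-97 + 1²)*113 = (-97 + 1)*113 = -96*113 = -10848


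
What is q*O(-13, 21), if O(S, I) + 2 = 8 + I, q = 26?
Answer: 702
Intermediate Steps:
O(S, I) = 6 + I (O(S, I) = -2 + (8 + I) = 6 + I)
q*O(-13, 21) = 26*(6 + 21) = 26*27 = 702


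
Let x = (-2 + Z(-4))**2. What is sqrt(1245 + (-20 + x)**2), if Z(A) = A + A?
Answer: sqrt(7645) ≈ 87.436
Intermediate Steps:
Z(A) = 2*A
x = 100 (x = (-2 + 2*(-4))**2 = (-2 - 8)**2 = (-10)**2 = 100)
sqrt(1245 + (-20 + x)**2) = sqrt(1245 + (-20 + 100)**2) = sqrt(1245 + 80**2) = sqrt(1245 + 6400) = sqrt(7645)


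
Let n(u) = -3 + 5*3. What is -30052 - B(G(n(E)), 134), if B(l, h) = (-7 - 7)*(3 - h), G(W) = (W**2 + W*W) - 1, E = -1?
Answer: -31886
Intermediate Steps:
n(u) = 12 (n(u) = -3 + 15 = 12)
G(W) = -1 + 2*W**2 (G(W) = (W**2 + W**2) - 1 = 2*W**2 - 1 = -1 + 2*W**2)
B(l, h) = -42 + 14*h (B(l, h) = -14*(3 - h) = -42 + 14*h)
-30052 - B(G(n(E)), 134) = -30052 - (-42 + 14*134) = -30052 - (-42 + 1876) = -30052 - 1*1834 = -30052 - 1834 = -31886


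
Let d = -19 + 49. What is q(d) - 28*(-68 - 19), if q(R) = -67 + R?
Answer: 2399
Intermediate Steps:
d = 30
q(d) - 28*(-68 - 19) = (-67 + 30) - 28*(-68 - 19) = -37 - 28*(-87) = -37 - 1*(-2436) = -37 + 2436 = 2399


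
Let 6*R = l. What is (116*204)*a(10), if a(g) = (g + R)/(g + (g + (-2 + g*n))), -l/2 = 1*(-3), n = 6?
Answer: 43384/13 ≈ 3337.2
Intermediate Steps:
l = 6 (l = -2*(-3) = 6)
R = 1 (R = (⅙)*6 = 1)
a(g) = (1 + g)/(-2 + 8*g) (a(g) = (g + 1)/(g + (g + (-2 + g*6))) = (1 + g)/(g + (g + (-2 + 6*g))) = (1 + g)/(g + (-2 + 7*g)) = (1 + g)/(-2 + 8*g))
(116*204)*a(10) = (116*204)*((1 + 10)/(2*(-1 + 4*10))) = 23664*((½)*11/(-1 + 40)) = 23664*((½)*11/39) = 23664*((½)*(1/39)*11) = 23664*(11/78) = 43384/13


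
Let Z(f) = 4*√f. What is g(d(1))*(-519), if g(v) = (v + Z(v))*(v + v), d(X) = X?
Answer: -5190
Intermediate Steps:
g(v) = 2*v*(v + 4*√v) (g(v) = (v + 4*√v)*(v + v) = (v + 4*√v)*(2*v) = 2*v*(v + 4*√v))
g(d(1))*(-519) = (2*1*(1 + 4*√1))*(-519) = (2*1*(1 + 4*1))*(-519) = (2*1*(1 + 4))*(-519) = (2*1*5)*(-519) = 10*(-519) = -5190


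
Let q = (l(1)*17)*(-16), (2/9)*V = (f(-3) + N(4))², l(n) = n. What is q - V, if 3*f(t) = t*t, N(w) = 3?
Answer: -434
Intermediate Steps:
f(t) = t²/3 (f(t) = (t*t)/3 = t²/3)
V = 162 (V = 9*((⅓)*(-3)² + 3)²/2 = 9*((⅓)*9 + 3)²/2 = 9*(3 + 3)²/2 = (9/2)*6² = (9/2)*36 = 162)
q = -272 (q = (1*17)*(-16) = 17*(-16) = -272)
q - V = -272 - 1*162 = -272 - 162 = -434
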